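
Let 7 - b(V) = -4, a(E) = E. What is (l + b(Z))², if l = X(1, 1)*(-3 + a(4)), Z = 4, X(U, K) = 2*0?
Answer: 121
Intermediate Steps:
X(U, K) = 0
b(V) = 11 (b(V) = 7 - 1*(-4) = 7 + 4 = 11)
l = 0 (l = 0*(-3 + 4) = 0*1 = 0)
(l + b(Z))² = (0 + 11)² = 11² = 121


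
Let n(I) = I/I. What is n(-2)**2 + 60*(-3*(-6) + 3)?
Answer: 1261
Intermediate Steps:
n(I) = 1
n(-2)**2 + 60*(-3*(-6) + 3) = 1**2 + 60*(-3*(-6) + 3) = 1 + 60*(18 + 3) = 1 + 60*21 = 1 + 1260 = 1261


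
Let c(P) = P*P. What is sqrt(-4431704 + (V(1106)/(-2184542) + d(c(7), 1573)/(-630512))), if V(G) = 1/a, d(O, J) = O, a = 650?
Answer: I*sqrt(555040911450890718481685582813483)/11191212057220 ≈ 2105.2*I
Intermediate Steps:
c(P) = P**2
V(G) = 1/650
sqrt(-4431704 + (V(1106)/(-2184542) + d(c(7), 1573)/(-630512))) = sqrt(-4431704 + ((1/650)/(-2184542) + 7**2/(-630512))) = sqrt(-4431704 + ((1/650)*(-1/2184542) + 49*(-1/630512))) = sqrt(-4431704 + (-1/1419952300 - 49/630512)) = sqrt(-4431704 - 17394573303/223824241144400) = sqrt(-991922784793996630903/223824241144400) = I*sqrt(555040911450890718481685582813483)/11191212057220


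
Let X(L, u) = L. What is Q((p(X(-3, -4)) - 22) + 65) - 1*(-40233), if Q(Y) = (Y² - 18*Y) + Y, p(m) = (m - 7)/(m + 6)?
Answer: 370189/9 ≈ 41132.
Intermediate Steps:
p(m) = (-7 + m)/(6 + m)
Q(Y) = Y² - 17*Y
Q((p(X(-3, -4)) - 22) + 65) - 1*(-40233) = (((-7 - 3)/(6 - 3) - 22) + 65)*(-17 + (((-7 - 3)/(6 - 3) - 22) + 65)) - 1*(-40233) = ((-10/3 - 22) + 65)*(-17 + ((-10/3 - 22) + 65)) + 40233 = (-76/3 + 65)*(-17 + (-76/3 + 65)) + 40233 = 119*(-17 + 119/3)/3 + 40233 = (119/3)*(68/3) + 40233 = 8092/9 + 40233 = 370189/9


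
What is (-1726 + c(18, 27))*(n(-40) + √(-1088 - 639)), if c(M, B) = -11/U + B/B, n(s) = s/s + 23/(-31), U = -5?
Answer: -68912/155 - 8614*I*√1727/5 ≈ -444.59 - 71595.0*I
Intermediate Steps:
n(s) = 8/31 (n(s) = 1 + 23*(-1/31) = 1 - 23/31 = 8/31)
c(M, B) = 16/5 (c(M, B) = -11/(-5) + B/B = -11*(-⅕) + 1 = 11/5 + 1 = 16/5)
(-1726 + c(18, 27))*(n(-40) + √(-1088 - 639)) = (-1726 + 16/5)*(8/31 + √(-1088 - 639)) = -8614*(8/31 + √(-1727))/5 = -8614*(8/31 + I*√1727)/5 = -68912/155 - 8614*I*√1727/5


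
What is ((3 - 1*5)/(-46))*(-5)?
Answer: -5/23 ≈ -0.21739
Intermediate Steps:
((3 - 1*5)/(-46))*(-5) = ((3 - 5)*(-1/46))*(-5) = -2*(-1/46)*(-5) = (1/23)*(-5) = -5/23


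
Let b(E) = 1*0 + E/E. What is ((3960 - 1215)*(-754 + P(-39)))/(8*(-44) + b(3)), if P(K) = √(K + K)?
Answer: 17690/3 - 305*I*√78/39 ≈ 5896.7 - 69.069*I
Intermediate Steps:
b(E) = 1 (b(E) = 0 + 1 = 1)
P(K) = √2*√K (P(K) = √(2*K) = √2*√K)
((3960 - 1215)*(-754 + P(-39)))/(8*(-44) + b(3)) = ((3960 - 1215)*(-754 + √2*√(-39)))/(8*(-44) + 1) = (2745*(-754 + √2*(I*√39)))/(-352 + 1) = (2745*(-754 + I*√78))/(-351) = (-2069730 + 2745*I*√78)*(-1/351) = 17690/3 - 305*I*√78/39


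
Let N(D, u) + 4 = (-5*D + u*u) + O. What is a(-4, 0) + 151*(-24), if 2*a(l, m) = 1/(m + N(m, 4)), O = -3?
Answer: -65231/18 ≈ -3623.9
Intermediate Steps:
N(D, u) = -7 + u² - 5*D (N(D, u) = -4 + ((-5*D + u*u) - 3) = -4 + ((-5*D + u²) - 3) = -4 + ((u² - 5*D) - 3) = -4 + (-3 + u² - 5*D) = -7 + u² - 5*D)
a(l, m) = 1/(2*(9 - 4*m)) (a(l, m) = 1/(2*(m + (-7 + 4² - 5*m))) = 1/(2*(m + (-7 + 16 - 5*m))) = 1/(2*(m + (9 - 5*m))) = 1/(2*(9 - 4*m)))
a(-4, 0) + 151*(-24) = -1/(-18 + 8*0) + 151*(-24) = -1/(-18 + 0) - 3624 = -1/(-18) - 3624 = -1*(-1/18) - 3624 = 1/18 - 3624 = -65231/18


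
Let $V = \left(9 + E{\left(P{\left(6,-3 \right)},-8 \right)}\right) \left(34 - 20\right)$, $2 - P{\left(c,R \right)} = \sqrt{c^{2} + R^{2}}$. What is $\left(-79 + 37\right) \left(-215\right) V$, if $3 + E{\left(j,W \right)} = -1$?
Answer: $632100$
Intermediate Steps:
$P{\left(c,R \right)} = 2 - \sqrt{R^{2} + c^{2}}$ ($P{\left(c,R \right)} = 2 - \sqrt{c^{2} + R^{2}} = 2 - \sqrt{R^{2} + c^{2}}$)
$E{\left(j,W \right)} = -4$ ($E{\left(j,W \right)} = -3 - 1 = -4$)
$V = 70$ ($V = \left(9 - 4\right) \left(34 - 20\right) = 5 \cdot 14 = 70$)
$\left(-79 + 37\right) \left(-215\right) V = \left(-79 + 37\right) \left(-215\right) 70 = \left(-42\right) \left(-215\right) 70 = 9030 \cdot 70 = 632100$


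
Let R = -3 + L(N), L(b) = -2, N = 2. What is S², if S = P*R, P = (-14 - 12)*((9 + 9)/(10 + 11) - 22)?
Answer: 370177600/49 ≈ 7.5546e+6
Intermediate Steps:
P = 3848/7 (P = -26*(18/21 - 22) = -26*(18*(1/21) - 22) = -26*(6/7 - 22) = -26*(-148/7) = 3848/7 ≈ 549.71)
R = -5 (R = -3 - 2 = -5)
S = -19240/7 (S = (3848/7)*(-5) = -19240/7 ≈ -2748.6)
S² = (-19240/7)² = 370177600/49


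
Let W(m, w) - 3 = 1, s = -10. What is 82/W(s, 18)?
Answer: 41/2 ≈ 20.500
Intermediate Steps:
W(m, w) = 4 (W(m, w) = 3 + 1 = 4)
82/W(s, 18) = 82/4 = 82*(1/4) = 41/2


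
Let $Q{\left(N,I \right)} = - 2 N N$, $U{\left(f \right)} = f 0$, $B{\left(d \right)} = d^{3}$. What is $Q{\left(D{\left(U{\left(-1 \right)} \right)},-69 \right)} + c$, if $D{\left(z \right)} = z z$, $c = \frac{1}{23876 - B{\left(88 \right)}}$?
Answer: $- \frac{1}{657596} \approx -1.5207 \cdot 10^{-6}$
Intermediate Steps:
$c = - \frac{1}{657596}$ ($c = \frac{1}{23876 - 88^{3}} = \frac{1}{23876 - 681472} = \frac{1}{-657596} = - \frac{1}{657596} \approx -1.5207 \cdot 10^{-6}$)
$U{\left(f \right)} = 0$
$D{\left(z \right)} = z^{2}$
$Q{\left(N,I \right)} = - 2 N^{2}$
$Q{\left(D{\left(U{\left(-1 \right)} \right)},-69 \right)} + c = - 2 \left(0^{2}\right)^{2} - \frac{1}{657596} = - 2 \cdot 0^{2} - \frac{1}{657596} = \left(-2\right) 0 - \frac{1}{657596} = 0 - \frac{1}{657596} = - \frac{1}{657596}$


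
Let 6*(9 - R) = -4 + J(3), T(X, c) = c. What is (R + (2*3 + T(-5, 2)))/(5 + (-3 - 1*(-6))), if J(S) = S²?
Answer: 97/48 ≈ 2.0208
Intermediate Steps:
R = 49/6 (R = 9 - (-4 + 3²)/6 = 9 - (-4 + 9)/6 = 9 - ⅙*5 = 9 - ⅚ = 49/6 ≈ 8.1667)
(R + (2*3 + T(-5, 2)))/(5 + (-3 - 1*(-6))) = (49/6 + (2*3 + 2))/(5 + (-3 - 1*(-6))) = (49/6 + (6 + 2))/(5 + (-3 + 6)) = (49/6 + 8)/(5 + 3) = (97/6)/8 = (⅛)*(97/6) = 97/48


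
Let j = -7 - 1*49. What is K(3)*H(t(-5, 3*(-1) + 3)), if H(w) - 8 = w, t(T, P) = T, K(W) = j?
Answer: -168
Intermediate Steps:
j = -56 (j = -7 - 49 = -56)
K(W) = -56
H(w) = 8 + w
K(3)*H(t(-5, 3*(-1) + 3)) = -56*(8 - 5) = -56*3 = -168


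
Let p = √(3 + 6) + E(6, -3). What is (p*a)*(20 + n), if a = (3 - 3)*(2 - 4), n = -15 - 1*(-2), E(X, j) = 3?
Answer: 0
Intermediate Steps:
n = -13 (n = -15 + 2 = -13)
p = 6 (p = √(3 + 6) + 3 = √9 + 3 = 3 + 3 = 6)
a = 0 (a = 0*(-2) = 0)
(p*a)*(20 + n) = (6*0)*(20 - 13) = 0*7 = 0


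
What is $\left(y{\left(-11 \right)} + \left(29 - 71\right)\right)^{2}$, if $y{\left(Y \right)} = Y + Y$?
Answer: $4096$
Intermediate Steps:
$y{\left(Y \right)} = 2 Y$
$\left(y{\left(-11 \right)} + \left(29 - 71\right)\right)^{2} = \left(2 \left(-11\right) + \left(29 - 71\right)\right)^{2} = \left(-22 + \left(29 - 71\right)\right)^{2} = \left(-22 - 42\right)^{2} = \left(-64\right)^{2} = 4096$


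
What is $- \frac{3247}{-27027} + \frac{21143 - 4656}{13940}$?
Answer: $\frac{490857329}{376756380} \approx 1.3029$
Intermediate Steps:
$- \frac{3247}{-27027} + \frac{21143 - 4656}{13940} = \left(-3247\right) \left(- \frac{1}{27027}\right) + 16487 \cdot \frac{1}{13940} = \frac{3247}{27027} + \frac{16487}{13940} = \frac{490857329}{376756380}$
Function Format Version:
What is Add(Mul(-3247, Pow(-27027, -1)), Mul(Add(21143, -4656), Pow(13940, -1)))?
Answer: Rational(490857329, 376756380) ≈ 1.3029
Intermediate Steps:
Add(Mul(-3247, Pow(-27027, -1)), Mul(Add(21143, -4656), Pow(13940, -1))) = Add(Mul(-3247, Rational(-1, 27027)), Mul(16487, Rational(1, 13940))) = Add(Rational(3247, 27027), Rational(16487, 13940)) = Rational(490857329, 376756380)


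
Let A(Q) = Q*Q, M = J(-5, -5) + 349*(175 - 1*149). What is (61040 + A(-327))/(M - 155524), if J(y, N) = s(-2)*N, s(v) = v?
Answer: -167969/146440 ≈ -1.1470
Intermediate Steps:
J(y, N) = -2*N
M = 9084 (M = -2*(-5) + 349*(175 - 1*149) = 10 + 349*(175 - 149) = 10 + 349*26 = 10 + 9074 = 9084)
A(Q) = Q²
(61040 + A(-327))/(M - 155524) = (61040 + (-327)²)/(9084 - 155524) = (61040 + 106929)/(-146440) = 167969*(-1/146440) = -167969/146440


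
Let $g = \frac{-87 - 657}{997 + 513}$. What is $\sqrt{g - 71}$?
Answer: $\frac{i \sqrt{40752635}}{755} \approx 8.4553 i$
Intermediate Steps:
$g = - \frac{372}{755}$ ($g = - \frac{744}{1510} = \left(-744\right) \frac{1}{1510} = - \frac{372}{755} \approx -0.49272$)
$\sqrt{g - 71} = \sqrt{- \frac{372}{755} - 71} = \sqrt{- \frac{53977}{755}} = \frac{i \sqrt{40752635}}{755}$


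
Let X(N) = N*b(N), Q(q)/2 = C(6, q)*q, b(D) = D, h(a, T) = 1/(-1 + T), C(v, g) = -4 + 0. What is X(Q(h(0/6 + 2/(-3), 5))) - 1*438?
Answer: -434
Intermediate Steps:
C(v, g) = -4
Q(q) = -8*q (Q(q) = 2*(-4*q) = -8*q)
X(N) = N² (X(N) = N*N = N²)
X(Q(h(0/6 + 2/(-3), 5))) - 1*438 = (-8/(-1 + 5))² - 1*438 = (-8/4)² - 438 = (-8*¼)² - 438 = (-2)² - 438 = 4 - 438 = -434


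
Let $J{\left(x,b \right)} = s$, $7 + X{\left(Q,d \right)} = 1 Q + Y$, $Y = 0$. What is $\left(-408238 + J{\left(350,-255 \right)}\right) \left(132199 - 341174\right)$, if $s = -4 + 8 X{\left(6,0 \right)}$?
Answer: $85314043750$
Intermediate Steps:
$X{\left(Q,d \right)} = -7 + Q$ ($X{\left(Q,d \right)} = -7 + \left(1 Q + 0\right) = -7 + \left(Q + 0\right) = -7 + Q$)
$s = -12$ ($s = -4 + 8 \left(-7 + 6\right) = -4 + 8 \left(-1\right) = -4 - 8 = -12$)
$J{\left(x,b \right)} = -12$
$\left(-408238 + J{\left(350,-255 \right)}\right) \left(132199 - 341174\right) = \left(-408238 - 12\right) \left(132199 - 341174\right) = \left(-408250\right) \left(-208975\right) = 85314043750$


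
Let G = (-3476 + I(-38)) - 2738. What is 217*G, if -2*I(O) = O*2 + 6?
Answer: -1340843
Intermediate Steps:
I(O) = -3 - O (I(O) = -(O*2 + 6)/2 = -(2*O + 6)/2 = -(6 + 2*O)/2 = -3 - O)
G = -6179 (G = (-3476 + (-3 - 1*(-38))) - 2738 = (-3476 + (-3 + 38)) - 2738 = (-3476 + 35) - 2738 = -3441 - 2738 = -6179)
217*G = 217*(-6179) = -1340843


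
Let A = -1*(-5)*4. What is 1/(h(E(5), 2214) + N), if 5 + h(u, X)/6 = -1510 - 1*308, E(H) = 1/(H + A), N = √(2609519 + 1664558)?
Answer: -10938/115365767 - √4274077/115365767 ≈ -0.00011273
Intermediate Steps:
N = √4274077 ≈ 2067.4
A = 20 (A = 5*4 = 20)
E(H) = 1/(20 + H) (E(H) = 1/(H + 20) = 1/(20 + H))
h(u, X) = -10938 (h(u, X) = -30 + 6*(-1510 - 1*308) = -30 + 6*(-1510 - 308) = -30 + 6*(-1818) = -30 - 10908 = -10938)
1/(h(E(5), 2214) + N) = 1/(-10938 + √4274077)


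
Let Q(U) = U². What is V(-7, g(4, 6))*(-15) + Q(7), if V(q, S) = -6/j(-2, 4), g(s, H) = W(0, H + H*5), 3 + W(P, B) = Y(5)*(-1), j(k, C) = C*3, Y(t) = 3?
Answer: 113/2 ≈ 56.500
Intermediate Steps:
j(k, C) = 3*C
W(P, B) = -6 (W(P, B) = -3 + 3*(-1) = -3 - 3 = -6)
g(s, H) = -6
V(q, S) = -½ (V(q, S) = -6/(3*4) = -6/12 = -6*1/12 = -½)
V(-7, g(4, 6))*(-15) + Q(7) = -½*(-15) + 7² = 15/2 + 49 = 113/2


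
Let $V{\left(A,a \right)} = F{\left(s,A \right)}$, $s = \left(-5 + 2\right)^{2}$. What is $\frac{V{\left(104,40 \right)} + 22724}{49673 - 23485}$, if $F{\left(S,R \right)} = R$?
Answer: $\frac{5707}{6547} \approx 0.8717$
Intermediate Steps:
$s = 9$ ($s = \left(-3\right)^{2} = 9$)
$V{\left(A,a \right)} = A$
$\frac{V{\left(104,40 \right)} + 22724}{49673 - 23485} = \frac{104 + 22724}{49673 - 23485} = \frac{22828}{26188} = 22828 \cdot \frac{1}{26188} = \frac{5707}{6547}$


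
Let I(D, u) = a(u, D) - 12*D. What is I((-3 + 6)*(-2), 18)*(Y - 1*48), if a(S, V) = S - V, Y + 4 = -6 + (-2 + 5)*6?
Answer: -3840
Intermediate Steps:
Y = 8 (Y = -4 + (-6 + (-2 + 5)*6) = -4 + (-6 + 3*6) = -4 + (-6 + 18) = -4 + 12 = 8)
I(D, u) = u - 13*D (I(D, u) = (u - D) - 12*D = u - 13*D)
I((-3 + 6)*(-2), 18)*(Y - 1*48) = (18 - 13*(-3 + 6)*(-2))*(8 - 1*48) = (18 - 39*(-2))*(8 - 48) = (18 - 13*(-6))*(-40) = (18 + 78)*(-40) = 96*(-40) = -3840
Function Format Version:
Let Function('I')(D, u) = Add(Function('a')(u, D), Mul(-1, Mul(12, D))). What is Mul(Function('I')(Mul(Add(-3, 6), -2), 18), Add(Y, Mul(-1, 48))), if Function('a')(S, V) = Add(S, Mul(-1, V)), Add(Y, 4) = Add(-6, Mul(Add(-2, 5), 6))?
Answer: -3840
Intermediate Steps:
Y = 8 (Y = Add(-4, Add(-6, Mul(Add(-2, 5), 6))) = Add(-4, Add(-6, Mul(3, 6))) = Add(-4, Add(-6, 18)) = Add(-4, 12) = 8)
Function('I')(D, u) = Add(u, Mul(-13, D)) (Function('I')(D, u) = Add(Add(u, Mul(-1, D)), Mul(-1, Mul(12, D))) = Add(Add(u, Mul(-1, D)), Mul(-12, D)) = Add(u, Mul(-13, D)))
Mul(Function('I')(Mul(Add(-3, 6), -2), 18), Add(Y, Mul(-1, 48))) = Mul(Add(18, Mul(-13, Mul(Add(-3, 6), -2))), Add(8, Mul(-1, 48))) = Mul(Add(18, Mul(-13, Mul(3, -2))), Add(8, -48)) = Mul(Add(18, Mul(-13, -6)), -40) = Mul(Add(18, 78), -40) = Mul(96, -40) = -3840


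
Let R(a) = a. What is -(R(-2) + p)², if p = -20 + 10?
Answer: -144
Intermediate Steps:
p = -10
-(R(-2) + p)² = -(-2 - 10)² = -1*(-12)² = -1*144 = -144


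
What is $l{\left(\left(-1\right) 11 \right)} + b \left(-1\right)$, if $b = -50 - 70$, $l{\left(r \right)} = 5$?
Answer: $125$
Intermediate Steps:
$b = -120$ ($b = -50 - 70 = -120$)
$l{\left(\left(-1\right) 11 \right)} + b \left(-1\right) = 5 - -120 = 5 + 120 = 125$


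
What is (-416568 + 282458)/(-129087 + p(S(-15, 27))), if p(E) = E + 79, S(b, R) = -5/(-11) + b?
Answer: 737605/709624 ≈ 1.0394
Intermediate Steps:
S(b, R) = 5/11 + b (S(b, R) = -5*(-1/11) + b = 5/11 + b)
p(E) = 79 + E
(-416568 + 282458)/(-129087 + p(S(-15, 27))) = (-416568 + 282458)/(-129087 + (79 + (5/11 - 15))) = -134110/(-129087 + (79 - 160/11)) = -134110/(-129087 + 709/11) = -134110/(-1419248/11) = -134110*(-11/1419248) = 737605/709624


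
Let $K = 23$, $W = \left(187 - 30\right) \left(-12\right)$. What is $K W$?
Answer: $-43332$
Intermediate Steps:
$W = -1884$ ($W = \left(187 - 30\right) \left(-12\right) = 157 \left(-12\right) = -1884$)
$K W = 23 \left(-1884\right) = -43332$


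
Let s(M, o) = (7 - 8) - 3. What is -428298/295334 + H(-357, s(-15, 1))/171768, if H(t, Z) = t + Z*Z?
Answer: -2833407683/1951112712 ≈ -1.4522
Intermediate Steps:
s(M, o) = -4 (s(M, o) = -1 - 3 = -4)
H(t, Z) = t + Z²
-428298/295334 + H(-357, s(-15, 1))/171768 = -428298/295334 + (-357 + (-4)²)/171768 = -428298*1/295334 + (-357 + 16)*(1/171768) = -16473/11359 - 341*1/171768 = -16473/11359 - 341/171768 = -2833407683/1951112712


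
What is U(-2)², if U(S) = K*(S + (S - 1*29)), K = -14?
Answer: 213444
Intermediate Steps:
U(S) = 406 - 28*S (U(S) = -14*(S + (S - 1*29)) = -14*(S + (S - 29)) = -14*(S + (-29 + S)) = -14*(-29 + 2*S) = 406 - 28*S)
U(-2)² = (406 - 28*(-2))² = (406 + 56)² = 462² = 213444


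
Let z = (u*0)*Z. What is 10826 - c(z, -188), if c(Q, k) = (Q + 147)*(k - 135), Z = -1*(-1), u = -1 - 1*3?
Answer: 58307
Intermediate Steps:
u = -4 (u = -1 - 3 = -4)
Z = 1
z = 0 (z = -4*0*1 = 0*1 = 0)
c(Q, k) = (-135 + k)*(147 + Q) (c(Q, k) = (147 + Q)*(-135 + k) = (-135 + k)*(147 + Q))
10826 - c(z, -188) = 10826 - (-19845 - 135*0 + 147*(-188) + 0*(-188)) = 10826 - (-19845 + 0 - 27636 + 0) = 10826 - 1*(-47481) = 10826 + 47481 = 58307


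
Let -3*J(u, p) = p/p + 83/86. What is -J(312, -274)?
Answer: 169/258 ≈ 0.65504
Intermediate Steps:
J(u, p) = -169/258 (J(u, p) = -(p/p + 83/86)/3 = -(1 + 83*(1/86))/3 = -(1 + 83/86)/3 = -⅓*169/86 = -169/258)
-J(312, -274) = -1*(-169/258) = 169/258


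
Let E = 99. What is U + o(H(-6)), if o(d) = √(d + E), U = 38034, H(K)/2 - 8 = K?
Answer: 38034 + √103 ≈ 38044.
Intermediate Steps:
H(K) = 16 + 2*K
o(d) = √(99 + d) (o(d) = √(d + 99) = √(99 + d))
U + o(H(-6)) = 38034 + √(99 + (16 + 2*(-6))) = 38034 + √(99 + (16 - 12)) = 38034 + √(99 + 4) = 38034 + √103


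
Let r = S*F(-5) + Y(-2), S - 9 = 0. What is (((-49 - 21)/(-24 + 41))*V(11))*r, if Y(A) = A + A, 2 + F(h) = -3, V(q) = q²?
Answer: 415030/17 ≈ 24414.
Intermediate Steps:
S = 9 (S = 9 + 0 = 9)
F(h) = -5 (F(h) = -2 - 3 = -5)
Y(A) = 2*A
r = -49 (r = 9*(-5) + 2*(-2) = -45 - 4 = -49)
(((-49 - 21)/(-24 + 41))*V(11))*r = (((-49 - 21)/(-24 + 41))*11²)*(-49) = (-70/17*121)*(-49) = (-70*1/17*121)*(-49) = -70/17*121*(-49) = -8470/17*(-49) = 415030/17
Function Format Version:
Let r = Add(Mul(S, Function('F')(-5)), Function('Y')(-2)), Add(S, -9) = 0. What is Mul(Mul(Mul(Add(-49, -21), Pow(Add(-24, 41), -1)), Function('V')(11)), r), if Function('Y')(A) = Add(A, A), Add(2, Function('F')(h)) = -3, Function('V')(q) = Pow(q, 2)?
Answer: Rational(415030, 17) ≈ 24414.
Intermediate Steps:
S = 9 (S = Add(9, 0) = 9)
Function('F')(h) = -5 (Function('F')(h) = Add(-2, -3) = -5)
Function('Y')(A) = Mul(2, A)
r = -49 (r = Add(Mul(9, -5), Mul(2, -2)) = Add(-45, -4) = -49)
Mul(Mul(Mul(Add(-49, -21), Pow(Add(-24, 41), -1)), Function('V')(11)), r) = Mul(Mul(Mul(Add(-49, -21), Pow(Add(-24, 41), -1)), Pow(11, 2)), -49) = Mul(Mul(Mul(-70, Pow(17, -1)), 121), -49) = Mul(Mul(Mul(-70, Rational(1, 17)), 121), -49) = Mul(Mul(Rational(-70, 17), 121), -49) = Mul(Rational(-8470, 17), -49) = Rational(415030, 17)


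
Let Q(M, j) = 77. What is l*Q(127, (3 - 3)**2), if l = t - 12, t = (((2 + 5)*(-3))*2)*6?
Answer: -20328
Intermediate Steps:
t = -252 (t = ((7*(-3))*2)*6 = -21*2*6 = -42*6 = -252)
l = -264 (l = -252 - 12 = -264)
l*Q(127, (3 - 3)**2) = -264*77 = -20328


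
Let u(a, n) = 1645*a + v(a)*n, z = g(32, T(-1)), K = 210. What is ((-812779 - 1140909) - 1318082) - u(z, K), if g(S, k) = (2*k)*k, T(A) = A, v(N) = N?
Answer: -3275480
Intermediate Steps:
g(S, k) = 2*k**2
z = 2 (z = 2*(-1)**2 = 2*1 = 2)
u(a, n) = 1645*a + a*n
((-812779 - 1140909) - 1318082) - u(z, K) = ((-812779 - 1140909) - 1318082) - 2*(1645 + 210) = (-1953688 - 1318082) - 2*1855 = -3271770 - 1*3710 = -3271770 - 3710 = -3275480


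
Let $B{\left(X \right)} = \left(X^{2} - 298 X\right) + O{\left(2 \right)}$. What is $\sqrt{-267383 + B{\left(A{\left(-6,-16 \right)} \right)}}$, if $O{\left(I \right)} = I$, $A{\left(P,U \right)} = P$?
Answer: $i \sqrt{265557} \approx 515.32 i$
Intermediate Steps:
$B{\left(X \right)} = 2 + X^{2} - 298 X$ ($B{\left(X \right)} = \left(X^{2} - 298 X\right) + 2 = 2 + X^{2} - 298 X$)
$\sqrt{-267383 + B{\left(A{\left(-6,-16 \right)} \right)}} = \sqrt{-267383 + \left(2 + \left(-6\right)^{2} - -1788\right)} = \sqrt{-267383 + \left(2 + 36 + 1788\right)} = \sqrt{-267383 + 1826} = \sqrt{-265557} = i \sqrt{265557}$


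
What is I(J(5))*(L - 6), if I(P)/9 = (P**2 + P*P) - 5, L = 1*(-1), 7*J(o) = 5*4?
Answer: -4995/7 ≈ -713.57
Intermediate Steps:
J(o) = 20/7 (J(o) = (5*4)/7 = (1/7)*20 = 20/7)
L = -1
I(P) = -45 + 18*P**2 (I(P) = 9*((P**2 + P*P) - 5) = 9*((P**2 + P**2) - 5) = 9*(2*P**2 - 5) = 9*(-5 + 2*P**2) = -45 + 18*P**2)
I(J(5))*(L - 6) = (-45 + 18*(20/7)**2)*(-1 - 6) = (-45 + 18*(400/49))*(-7) = (-45 + 7200/49)*(-7) = (4995/49)*(-7) = -4995/7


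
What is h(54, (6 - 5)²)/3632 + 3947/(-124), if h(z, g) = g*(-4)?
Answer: -224000/7037 ≈ -31.832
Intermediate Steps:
h(z, g) = -4*g
h(54, (6 - 5)²)/3632 + 3947/(-124) = -4*(6 - 5)²/3632 + 3947/(-124) = -4*1²*(1/3632) + 3947*(-1/124) = -4*1*(1/3632) - 3947/124 = -4*1/3632 - 3947/124 = -1/908 - 3947/124 = -224000/7037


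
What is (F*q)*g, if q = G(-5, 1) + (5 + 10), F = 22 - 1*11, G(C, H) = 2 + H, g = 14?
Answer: 2772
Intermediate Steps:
F = 11 (F = 22 - 11 = 11)
q = 18 (q = (2 + 1) + (5 + 10) = 3 + 15 = 18)
(F*q)*g = (11*18)*14 = 198*14 = 2772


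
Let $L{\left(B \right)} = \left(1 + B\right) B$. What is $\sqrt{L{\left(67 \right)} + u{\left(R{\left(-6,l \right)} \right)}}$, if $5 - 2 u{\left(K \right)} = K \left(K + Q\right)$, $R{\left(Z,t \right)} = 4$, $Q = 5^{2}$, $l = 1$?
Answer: $\frac{\sqrt{18002}}{2} \approx 67.086$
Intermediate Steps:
$Q = 25$
$L{\left(B \right)} = B \left(1 + B\right)$
$u{\left(K \right)} = \frac{5}{2} - \frac{K \left(25 + K\right)}{2}$ ($u{\left(K \right)} = \frac{5}{2} - \frac{K \left(K + 25\right)}{2} = \frac{5}{2} - \frac{K \left(25 + K\right)}{2}$)
$\sqrt{L{\left(67 \right)} + u{\left(R{\left(-6,l \right)} \right)}} = \sqrt{67 \left(1 + 67\right) - \left(\frac{95}{2} + 8\right)} = \sqrt{67 \cdot 68 - \frac{111}{2}} = \sqrt{4556 - \frac{111}{2}} = \sqrt{\frac{9001}{2}} = \frac{\sqrt{18002}}{2}$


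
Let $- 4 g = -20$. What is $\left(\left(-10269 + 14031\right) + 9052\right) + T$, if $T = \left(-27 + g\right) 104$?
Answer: $10526$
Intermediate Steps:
$g = 5$ ($g = \left(- \frac{1}{4}\right) \left(-20\right) = 5$)
$T = -2288$ ($T = \left(-27 + 5\right) 104 = \left(-22\right) 104 = -2288$)
$\left(\left(-10269 + 14031\right) + 9052\right) + T = \left(\left(-10269 + 14031\right) + 9052\right) - 2288 = \left(3762 + 9052\right) - 2288 = 12814 - 2288 = 10526$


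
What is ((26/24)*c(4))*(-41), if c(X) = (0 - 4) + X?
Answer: 0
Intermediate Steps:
c(X) = -4 + X
((26/24)*c(4))*(-41) = ((26/24)*(-4 + 4))*(-41) = ((26*(1/24))*0)*(-41) = ((13/12)*0)*(-41) = 0*(-41) = 0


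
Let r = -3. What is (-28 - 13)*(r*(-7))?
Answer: -861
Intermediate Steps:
(-28 - 13)*(r*(-7)) = (-28 - 13)*(-3*(-7)) = -41*21 = -861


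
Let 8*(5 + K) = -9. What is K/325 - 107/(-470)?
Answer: 25517/122200 ≈ 0.20881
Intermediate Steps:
K = -49/8 (K = -5 + (⅛)*(-9) = -5 - 9/8 = -49/8 ≈ -6.1250)
K/325 - 107/(-470) = -49/8/325 - 107/(-470) = -49/8*1/325 - 107*(-1/470) = -49/2600 + 107/470 = 25517/122200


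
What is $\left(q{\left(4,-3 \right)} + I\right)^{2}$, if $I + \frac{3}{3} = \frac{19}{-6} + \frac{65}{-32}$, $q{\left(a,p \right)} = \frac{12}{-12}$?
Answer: $\frac{477481}{9216} \approx 51.81$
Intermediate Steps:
$q{\left(a,p \right)} = -1$ ($q{\left(a,p \right)} = 12 \left(- \frac{1}{12}\right) = -1$)
$I = - \frac{595}{96}$ ($I = -1 + \left(\frac{19}{-6} + \frac{65}{-32}\right) = -1 + \left(19 \left(- \frac{1}{6}\right) + 65 \left(- \frac{1}{32}\right)\right) = -1 - \frac{499}{96} = - \frac{595}{96} \approx -6.1979$)
$\left(q{\left(4,-3 \right)} + I\right)^{2} = \left(-1 - \frac{595}{96}\right)^{2} = \left(- \frac{691}{96}\right)^{2} = \frac{477481}{9216}$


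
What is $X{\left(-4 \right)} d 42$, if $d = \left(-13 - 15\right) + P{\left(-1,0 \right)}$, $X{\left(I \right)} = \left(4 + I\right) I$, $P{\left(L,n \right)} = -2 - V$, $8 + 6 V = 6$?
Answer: $0$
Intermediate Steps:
$V = - \frac{1}{3}$ ($V = - \frac{4}{3} + \frac{1}{6} \cdot 6 = - \frac{4}{3} + 1 = - \frac{1}{3} \approx -0.33333$)
$P{\left(L,n \right)} = - \frac{5}{3}$ ($P{\left(L,n \right)} = -2 - - \frac{1}{3} = -2 + \frac{1}{3} = - \frac{5}{3}$)
$X{\left(I \right)} = I \left(4 + I\right)$
$d = - \frac{89}{3}$ ($d = \left(-13 - 15\right) - \frac{5}{3} = -28 - \frac{5}{3} = - \frac{89}{3} \approx -29.667$)
$X{\left(-4 \right)} d 42 = - 4 \left(4 - 4\right) \left(- \frac{89}{3}\right) 42 = \left(-4\right) 0 \left(- \frac{89}{3}\right) 42 = 0 \left(- \frac{89}{3}\right) 42 = 0 \cdot 42 = 0$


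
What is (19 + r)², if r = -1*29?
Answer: 100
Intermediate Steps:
r = -29
(19 + r)² = (19 - 29)² = (-10)² = 100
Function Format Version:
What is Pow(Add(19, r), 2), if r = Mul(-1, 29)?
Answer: 100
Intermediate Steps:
r = -29
Pow(Add(19, r), 2) = Pow(Add(19, -29), 2) = Pow(-10, 2) = 100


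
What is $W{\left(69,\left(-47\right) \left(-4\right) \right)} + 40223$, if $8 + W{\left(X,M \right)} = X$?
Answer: $40284$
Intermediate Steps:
$W{\left(X,M \right)} = -8 + X$
$W{\left(69,\left(-47\right) \left(-4\right) \right)} + 40223 = \left(-8 + 69\right) + 40223 = 61 + 40223 = 40284$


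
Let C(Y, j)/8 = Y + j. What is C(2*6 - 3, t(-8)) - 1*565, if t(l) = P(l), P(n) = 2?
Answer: -477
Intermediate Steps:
t(l) = 2
C(Y, j) = 8*Y + 8*j (C(Y, j) = 8*(Y + j) = 8*Y + 8*j)
C(2*6 - 3, t(-8)) - 1*565 = (8*(2*6 - 3) + 8*2) - 1*565 = (8*(12 - 3) + 16) - 565 = (8*9 + 16) - 565 = (72 + 16) - 565 = 88 - 565 = -477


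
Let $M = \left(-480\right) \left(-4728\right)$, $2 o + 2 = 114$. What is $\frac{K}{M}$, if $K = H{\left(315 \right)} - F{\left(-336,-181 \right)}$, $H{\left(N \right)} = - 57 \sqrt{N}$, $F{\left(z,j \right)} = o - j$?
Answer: $- \frac{79}{756480} - \frac{19 \sqrt{35}}{252160} \approx -0.0005502$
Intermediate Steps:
$o = 56$ ($o = -1 + \frac{1}{2} \cdot 114 = -1 + 57 = 56$)
$F{\left(z,j \right)} = 56 - j$
$M = 2269440$
$K = -237 - 171 \sqrt{35}$ ($K = - 57 \sqrt{315} - \left(56 - -181\right) = - 57 \cdot 3 \sqrt{35} - \left(56 + 181\right) = - 171 \sqrt{35} - 237 = -237 - 171 \sqrt{35} \approx -1248.7$)
$\frac{K}{M} = \frac{-237 - 171 \sqrt{35}}{2269440} = \left(-237 - 171 \sqrt{35}\right) \frac{1}{2269440} = - \frac{79}{756480} - \frac{19 \sqrt{35}}{252160}$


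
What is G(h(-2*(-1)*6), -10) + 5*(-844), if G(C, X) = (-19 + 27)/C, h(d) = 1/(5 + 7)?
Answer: -4124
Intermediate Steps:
h(d) = 1/12
G(C, X) = 8/C
G(h(-2*(-1)*6), -10) + 5*(-844) = 8/(1/12) + 5*(-844) = 8*12 - 4220 = 96 - 4220 = -4124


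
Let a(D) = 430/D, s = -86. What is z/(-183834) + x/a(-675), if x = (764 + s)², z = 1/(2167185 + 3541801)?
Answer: -32564767031389729123/45128746489932 ≈ -7.2160e+5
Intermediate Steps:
z = 1/5708986 ≈ 1.7516e-7
x = 459684 (x = (764 - 86)² = 678² = 459684)
z/(-183834) + x/a(-675) = (1/5708986)/(-183834) + 459684/((430/(-675))) = (1/5708986)*(-1/183834) + 459684/((430*(-1/675))) = -1/1049505732324 + 459684/(-86/135) = -1/1049505732324 + 459684*(-135/86) = -1/1049505732324 - 31028670/43 = -32564767031389729123/45128746489932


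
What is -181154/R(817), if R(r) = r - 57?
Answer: -90577/380 ≈ -238.36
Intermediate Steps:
R(r) = -57 + r
-181154/R(817) = -181154/(-57 + 817) = -181154/760 = -181154*1/760 = -90577/380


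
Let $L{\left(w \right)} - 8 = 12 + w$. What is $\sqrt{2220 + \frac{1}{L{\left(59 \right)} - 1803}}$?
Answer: $\frac{\sqrt{1649557249}}{862} \approx 47.117$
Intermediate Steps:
$L{\left(w \right)} = 20 + w$ ($L{\left(w \right)} = 8 + \left(12 + w\right) = 20 + w$)
$\sqrt{2220 + \frac{1}{L{\left(59 \right)} - 1803}} = \sqrt{2220 + \frac{1}{\left(20 + 59\right) - 1803}} = \sqrt{2220 + \frac{1}{79 - 1803}} = \sqrt{2220 + \frac{1}{-1724}} = \sqrt{2220 - \frac{1}{1724}} = \sqrt{\frac{3827279}{1724}} = \frac{\sqrt{1649557249}}{862}$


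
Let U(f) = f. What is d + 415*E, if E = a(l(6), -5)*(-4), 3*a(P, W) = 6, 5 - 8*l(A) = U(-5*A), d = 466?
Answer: -2854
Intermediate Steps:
l(A) = 5/8 + 5*A/8 (l(A) = 5/8 - (-5)*A/8 = 5/8 + 5*A/8)
a(P, W) = 2 (a(P, W) = (⅓)*6 = 2)
E = -8 (E = 2*(-4) = -8)
d + 415*E = 466 + 415*(-8) = 466 - 3320 = -2854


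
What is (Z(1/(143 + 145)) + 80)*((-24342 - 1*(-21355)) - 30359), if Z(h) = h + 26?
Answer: -509010017/144 ≈ -3.5348e+6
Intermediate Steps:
Z(h) = 26 + h
(Z(1/(143 + 145)) + 80)*((-24342 - 1*(-21355)) - 30359) = ((26 + 1/(143 + 145)) + 80)*((-24342 - 1*(-21355)) - 30359) = ((26 + 1/288) + 80)*((-24342 + 21355) - 30359) = ((26 + 1/288) + 80)*(-2987 - 30359) = (7489/288 + 80)*(-33346) = (30529/288)*(-33346) = -509010017/144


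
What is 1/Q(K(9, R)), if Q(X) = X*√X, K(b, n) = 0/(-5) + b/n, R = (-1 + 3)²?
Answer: 8/27 ≈ 0.29630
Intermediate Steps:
R = 4 (R = 2² = 4)
K(b, n) = b/n (K(b, n) = 0*(-⅕) + b/n = 0 + b/n = b/n)
Q(X) = X^(3/2)
1/Q(K(9, R)) = 1/((9/4)^(3/2)) = 1/(27/8) = 8/27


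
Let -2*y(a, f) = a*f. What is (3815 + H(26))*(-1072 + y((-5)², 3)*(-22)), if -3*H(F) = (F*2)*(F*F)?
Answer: 5855629/3 ≈ 1.9519e+6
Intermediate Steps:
H(F) = -2*F³/3 (H(F) = -F*2*F*F/3 = -2*F*F²/3 = -2*F³/3)
y(a, f) = -a*f/2
(3815 + H(26))*(-1072 + y((-5)², 3)*(-22)) = (3815 - ⅔*26³)*(-1072 - ½*(-5)²*3*(-22)) = (3815 - ⅔*17576)*(-1072 - ½*25*3*(-22)) = (3815 - 35152/3)*(-1072 - 75/2*(-22)) = -23707*(-1072 + 825)/3 = -23707/3*(-247) = 5855629/3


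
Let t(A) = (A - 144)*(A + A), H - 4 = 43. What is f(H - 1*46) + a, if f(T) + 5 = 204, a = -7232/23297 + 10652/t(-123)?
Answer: 152140832333/765096777 ≈ 198.85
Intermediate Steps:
H = 47 (H = 4 + 43 = 47)
t(A) = 2*A*(-144 + A) (t(A) = (-144 + A)*(2*A) = 2*A*(-144 + A))
a = -113426290/765096777 (a = -7232/23297 + 10652/((2*(-123)*(-144 - 123))) = -7232*1/23297 + 10652/((2*(-123)*(-267))) = -7232/23297 + 10652/65682 = -7232/23297 + 10652*(1/65682) = -7232/23297 + 5326/32841 = -113426290/765096777 ≈ -0.14825)
f(T) = 199 (f(T) = -5 + 204 = 199)
f(H - 1*46) + a = 199 - 113426290/765096777 = 152140832333/765096777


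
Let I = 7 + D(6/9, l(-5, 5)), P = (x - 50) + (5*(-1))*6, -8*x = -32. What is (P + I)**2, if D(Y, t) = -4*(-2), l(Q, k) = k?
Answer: 3721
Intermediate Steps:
x = 4 (x = -1/8*(-32) = 4)
D(Y, t) = 8
P = -76 (P = (4 - 50) + (5*(-1))*6 = -46 - 5*6 = -46 - 30 = -76)
I = 15 (I = 7 + 8 = 15)
(P + I)**2 = (-76 + 15)**2 = (-61)**2 = 3721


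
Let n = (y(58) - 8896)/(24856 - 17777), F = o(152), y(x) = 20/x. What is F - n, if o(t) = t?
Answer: 31462206/205291 ≈ 153.26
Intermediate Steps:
F = 152
n = -257974/205291 (n = (20/58 - 8896)/(24856 - 17777) = (20*(1/58) - 8896)/7079 = (10/29 - 8896)*(1/7079) = -257974/29*1/7079 = -257974/205291 ≈ -1.2566)
F - n = 152 - 1*(-257974/205291) = 152 + 257974/205291 = 31462206/205291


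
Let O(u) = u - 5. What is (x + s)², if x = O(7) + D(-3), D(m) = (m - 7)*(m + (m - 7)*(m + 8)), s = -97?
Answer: 189225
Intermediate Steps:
O(u) = -5 + u
D(m) = (-7 + m)*(m + (-7 + m)*(8 + m))
x = 532 (x = (-5 + 7) + (392 + (-3)³ - 70*(-3) - 5*(-3)²) = 2 + (392 - 27 + 210 - 5*9) = 2 + (392 - 27 + 210 - 45) = 2 + 530 = 532)
(x + s)² = (532 - 97)² = 435² = 189225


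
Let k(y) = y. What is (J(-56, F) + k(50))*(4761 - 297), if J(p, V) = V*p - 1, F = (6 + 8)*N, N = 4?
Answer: -13780368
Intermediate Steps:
F = 56 (F = (6 + 8)*4 = 14*4 = 56)
J(p, V) = -1 + V*p
(J(-56, F) + k(50))*(4761 - 297) = ((-1 + 56*(-56)) + 50)*(4761 - 297) = ((-1 - 3136) + 50)*4464 = (-3137 + 50)*4464 = -3087*4464 = -13780368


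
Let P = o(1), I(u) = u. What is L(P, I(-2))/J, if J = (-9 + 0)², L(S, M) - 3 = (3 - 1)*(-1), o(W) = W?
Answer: 1/81 ≈ 0.012346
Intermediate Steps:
P = 1
L(S, M) = 1 (L(S, M) = 3 + (3 - 1)*(-1) = 3 + 2*(-1) = 3 - 2 = 1)
J = 81 (J = (-9)² = 81)
L(P, I(-2))/J = 1/81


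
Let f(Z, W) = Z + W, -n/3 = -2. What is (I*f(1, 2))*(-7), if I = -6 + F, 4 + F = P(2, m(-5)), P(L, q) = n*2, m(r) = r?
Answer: -42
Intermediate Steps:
n = 6 (n = -3*(-2) = 6)
P(L, q) = 12 (P(L, q) = 6*2 = 12)
F = 8 (F = -4 + 12 = 8)
I = 2 (I = -6 + 8 = 2)
f(Z, W) = W + Z
(I*f(1, 2))*(-7) = (2*(2 + 1))*(-7) = (2*3)*(-7) = 6*(-7) = -42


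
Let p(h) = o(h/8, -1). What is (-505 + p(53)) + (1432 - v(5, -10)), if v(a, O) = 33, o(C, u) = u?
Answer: 893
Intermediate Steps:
p(h) = -1
(-505 + p(53)) + (1432 - v(5, -10)) = (-505 - 1) + (1432 - 1*33) = -506 + (1432 - 33) = -506 + 1399 = 893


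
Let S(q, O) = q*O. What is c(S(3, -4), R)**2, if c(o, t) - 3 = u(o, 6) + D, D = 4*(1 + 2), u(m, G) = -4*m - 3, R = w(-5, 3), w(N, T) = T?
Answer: 3600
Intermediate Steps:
R = 3
u(m, G) = -3 - 4*m
D = 12 (D = 4*3 = 12)
S(q, O) = O*q
c(o, t) = 12 - 4*o (c(o, t) = 3 + ((-3 - 4*o) + 12) = 3 + (9 - 4*o) = 12 - 4*o)
c(S(3, -4), R)**2 = (12 - (-16)*3)**2 = (12 - 4*(-12))**2 = (12 + 48)**2 = 60**2 = 3600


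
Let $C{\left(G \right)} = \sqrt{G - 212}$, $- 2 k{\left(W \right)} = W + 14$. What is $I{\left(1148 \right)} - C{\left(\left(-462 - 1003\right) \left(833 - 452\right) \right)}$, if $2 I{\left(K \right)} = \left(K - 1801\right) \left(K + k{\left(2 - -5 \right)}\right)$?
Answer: $- \frac{1485575}{4} - i \sqrt{558377} \approx -3.7139 \cdot 10^{5} - 747.25 i$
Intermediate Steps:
$k{\left(W \right)} = -7 - \frac{W}{2}$ ($k{\left(W \right)} = - \frac{W + 14}{2} = - \frac{14 + W}{2} = -7 - \frac{W}{2}$)
$C{\left(G \right)} = \sqrt{-212 + G}$
$I{\left(K \right)} = \frac{\left(-1801 + K\right) \left(- \frac{21}{2} + K\right)}{2}$ ($I{\left(K \right)} = \frac{\left(K - 1801\right) \left(K - \left(7 + \frac{2 - -5}{2}\right)\right)}{2} = \frac{\left(-1801 + K\right) \left(K - \left(7 + \frac{2 + 5}{2}\right)\right)}{2} = \frac{\left(-1801 + K\right) \left(K - \frac{21}{2}\right)}{2} = \frac{\left(-1801 + K\right) \left(- \frac{21}{2} + K\right)}{2}$)
$I{\left(1148 \right)} - C{\left(\left(-462 - 1003\right) \left(833 - 452\right) \right)} = \left(\frac{37821}{4} + \frac{1148^{2}}{2} - 1039801\right) - \sqrt{-212 + \left(-462 - 1003\right) \left(833 - 452\right)} = \left(\frac{37821}{4} + \frac{1}{2} \cdot 1317904 - 1039801\right) - \sqrt{-212 - 558165} = \left(\frac{37821}{4} + 658952 - 1039801\right) - \sqrt{-212 - 558165} = - \frac{1485575}{4} - \sqrt{-558377} = - \frac{1485575}{4} - i \sqrt{558377}$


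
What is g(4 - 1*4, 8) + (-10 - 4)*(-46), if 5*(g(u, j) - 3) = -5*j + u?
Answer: 639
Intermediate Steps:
g(u, j) = 3 - j + u/5 (g(u, j) = 3 + (-5*j + u)/5 = 3 + (u - 5*j)/5 = 3 + (-j + u/5) = 3 - j + u/5)
g(4 - 1*4, 8) + (-10 - 4)*(-46) = (3 - 1*8 + (4 - 1*4)/5) + (-10 - 4)*(-46) = (3 - 8 + (4 - 4)/5) - 14*(-46) = (3 - 8 + (⅕)*0) + 644 = (3 - 8 + 0) + 644 = -5 + 644 = 639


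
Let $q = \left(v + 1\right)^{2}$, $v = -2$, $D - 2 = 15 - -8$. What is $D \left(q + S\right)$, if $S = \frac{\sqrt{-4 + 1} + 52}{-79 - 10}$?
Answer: $\frac{925}{89} - \frac{25 i \sqrt{3}}{89} \approx 10.393 - 0.48653 i$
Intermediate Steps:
$D = 25$ ($D = 2 + \left(15 - -8\right) = 2 + \left(15 + 8\right) = 2 + 23 = 25$)
$q = 1$ ($q = \left(-2 + 1\right)^{2} = \left(-1\right)^{2} = 1$)
$S = - \frac{52}{89} - \frac{i \sqrt{3}}{89}$ ($S = \frac{\sqrt{-3} + 52}{-89} = \left(i \sqrt{3} + 52\right) \left(- \frac{1}{89}\right) = \left(52 + i \sqrt{3}\right) \left(- \frac{1}{89}\right) = - \frac{52}{89} - \frac{i \sqrt{3}}{89} \approx -0.58427 - 0.019461 i$)
$D \left(q + S\right) = 25 \left(1 - \left(\frac{52}{89} + \frac{i \sqrt{3}}{89}\right)\right) = 25 \left(\frac{37}{89} - \frac{i \sqrt{3}}{89}\right) = \frac{925}{89} - \frac{25 i \sqrt{3}}{89}$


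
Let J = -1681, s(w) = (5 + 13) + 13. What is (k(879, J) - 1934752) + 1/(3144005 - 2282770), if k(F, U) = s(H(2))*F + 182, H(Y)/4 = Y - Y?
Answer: -1642651601434/861235 ≈ -1.9073e+6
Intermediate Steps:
H(Y) = 0 (H(Y) = 4*(Y - Y) = 4*0 = 0)
s(w) = 31 (s(w) = 18 + 13 = 31)
k(F, U) = 182 + 31*F (k(F, U) = 31*F + 182 = 182 + 31*F)
(k(879, J) - 1934752) + 1/(3144005 - 2282770) = ((182 + 31*879) - 1934752) + 1/(3144005 - 2282770) = ((182 + 27249) - 1934752) + 1/861235 = (27431 - 1934752) + 1/861235 = -1907321 + 1/861235 = -1642651601434/861235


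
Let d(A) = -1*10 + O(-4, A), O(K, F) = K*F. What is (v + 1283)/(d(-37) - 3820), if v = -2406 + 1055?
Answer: 34/1841 ≈ 0.018468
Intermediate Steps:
O(K, F) = F*K
d(A) = -10 - 4*A (d(A) = -1*10 + A*(-4) = -10 - 4*A)
v = -1351
(v + 1283)/(d(-37) - 3820) = (-1351 + 1283)/((-10 - 4*(-37)) - 3820) = -68/((-10 + 148) - 3820) = -68/(138 - 3820) = -68/(-3682) = -68*(-1/3682) = 34/1841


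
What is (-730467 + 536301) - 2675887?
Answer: -2870053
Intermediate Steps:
(-730467 + 536301) - 2675887 = -194166 - 2675887 = -2870053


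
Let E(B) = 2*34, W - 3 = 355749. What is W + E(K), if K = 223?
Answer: 355820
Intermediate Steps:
W = 355752 (W = 3 + 355749 = 355752)
E(B) = 68
W + E(K) = 355752 + 68 = 355820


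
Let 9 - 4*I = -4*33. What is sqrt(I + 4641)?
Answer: sqrt(18705)/2 ≈ 68.383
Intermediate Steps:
I = 141/4 (I = 9/4 - (-1)*33 = 9/4 - 1/4*(-132) = 9/4 + 33 = 141/4 ≈ 35.250)
sqrt(I + 4641) = sqrt(141/4 + 4641) = sqrt(18705/4) = sqrt(18705)/2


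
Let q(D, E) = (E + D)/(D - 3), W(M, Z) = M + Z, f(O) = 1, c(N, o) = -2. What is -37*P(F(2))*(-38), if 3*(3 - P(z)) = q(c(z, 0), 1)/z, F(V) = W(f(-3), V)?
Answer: 188404/45 ≈ 4186.8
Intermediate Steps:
F(V) = 1 + V
q(D, E) = (D + E)/(-3 + D)
P(z) = 3 - 1/(15*z) (P(z) = 3 - (-2 + 1)/(-3 - 2)/(3*z) = 3 - -1/(-5)/(3*z) = 3 - (-1/5*(-1))/(3*z) = 3 - 1/(15*z))
-37*P(F(2))*(-38) = -37*(3 - 1/(15*(1 + 2)))*(-38) = -37*(3 - 1/15/3)*(-38) = -37*(3 - 1/15*1/3)*(-38) = -37*(3 - 1/45)*(-38) = -37*134/45*(-38) = -4958/45*(-38) = 188404/45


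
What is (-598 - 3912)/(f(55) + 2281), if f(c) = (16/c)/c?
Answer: -13642750/6900041 ≈ -1.9772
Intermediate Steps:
f(c) = 16/c²
(-598 - 3912)/(f(55) + 2281) = (-598 - 3912)/(16/55² + 2281) = -4510/(16*(1/3025) + 2281) = -4510/(16/3025 + 2281) = -4510/6900041/3025 = -4510*3025/6900041 = -13642750/6900041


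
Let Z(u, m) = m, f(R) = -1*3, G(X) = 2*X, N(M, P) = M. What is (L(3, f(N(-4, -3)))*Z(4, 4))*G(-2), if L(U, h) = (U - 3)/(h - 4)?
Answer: 0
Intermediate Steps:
f(R) = -3
L(U, h) = (-3 + U)/(-4 + h)
(L(3, f(N(-4, -3)))*Z(4, 4))*G(-2) = (((-3 + 3)/(-4 - 3))*4)*(2*(-2)) = ((0/(-7))*4)*(-4) = (-⅐*0*4)*(-4) = (0*4)*(-4) = 0*(-4) = 0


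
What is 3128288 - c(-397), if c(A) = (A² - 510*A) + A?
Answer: 2768606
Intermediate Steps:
c(A) = A² - 509*A
3128288 - c(-397) = 3128288 - (-397)*(-509 - 397) = 3128288 - (-397)*(-906) = 3128288 - 1*359682 = 3128288 - 359682 = 2768606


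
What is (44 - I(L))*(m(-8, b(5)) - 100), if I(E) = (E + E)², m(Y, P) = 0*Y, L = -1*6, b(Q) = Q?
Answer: 10000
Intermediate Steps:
L = -6
m(Y, P) = 0
I(E) = 4*E² (I(E) = (2*E)² = 4*E²)
(44 - I(L))*(m(-8, b(5)) - 100) = (44 - 4*(-6)²)*(0 - 100) = (44 - 4*36)*(-100) = (44 - 1*144)*(-100) = (44 - 144)*(-100) = -100*(-100) = 10000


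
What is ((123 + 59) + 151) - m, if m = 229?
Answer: 104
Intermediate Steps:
((123 + 59) + 151) - m = ((123 + 59) + 151) - 1*229 = (182 + 151) - 229 = 333 - 229 = 104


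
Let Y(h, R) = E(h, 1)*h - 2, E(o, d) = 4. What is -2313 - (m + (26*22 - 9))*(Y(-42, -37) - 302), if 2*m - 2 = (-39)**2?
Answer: 622851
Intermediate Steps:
Y(h, R) = -2 + 4*h (Y(h, R) = 4*h - 2 = -2 + 4*h)
m = 1523/2 (m = 1 + (1/2)*(-39)**2 = 1 + (1/2)*1521 = 1 + 1521/2 = 1523/2 ≈ 761.50)
-2313 - (m + (26*22 - 9))*(Y(-42, -37) - 302) = -2313 - (1523/2 + (26*22 - 9))*((-2 + 4*(-42)) - 302) = -2313 - (1523/2 + (572 - 9))*((-2 - 168) - 302) = -2313 - (1523/2 + 563)*(-170 - 302) = -2313 - 2649*(-472)/2 = -2313 - 1*(-625164) = -2313 + 625164 = 622851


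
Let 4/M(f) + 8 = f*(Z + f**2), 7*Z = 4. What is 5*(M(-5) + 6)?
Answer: 28390/951 ≈ 29.853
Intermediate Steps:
Z = 4/7 (Z = (1/7)*4 = 4/7 ≈ 0.57143)
M(f) = 4/(-8 + f*(4/7 + f**2))
5*(M(-5) + 6) = 5*(28/(-56 + 4*(-5) + 7*(-5)**3) + 6) = 5*(28/(-56 - 20 + 7*(-125)) + 6) = 5*(28/(-56 - 20 - 875) + 6) = 5*(28/(-951) + 6) = 5*(28*(-1/951) + 6) = 5*(-28/951 + 6) = 5*(5678/951) = 28390/951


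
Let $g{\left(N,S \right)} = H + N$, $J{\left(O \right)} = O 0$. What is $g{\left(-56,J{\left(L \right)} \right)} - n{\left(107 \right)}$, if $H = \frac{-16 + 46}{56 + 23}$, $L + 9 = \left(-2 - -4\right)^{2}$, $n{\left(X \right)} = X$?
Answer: $- \frac{12847}{79} \approx -162.62$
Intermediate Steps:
$L = -5$ ($L = -9 + \left(-2 - -4\right)^{2} = -9 + \left(-2 + 4\right)^{2} = -9 + 2^{2} = -9 + 4 = -5$)
$H = \frac{30}{79} \approx 0.37975$
$J{\left(O \right)} = 0$
$g{\left(N,S \right)} = \frac{30}{79} + N$
$g{\left(-56,J{\left(L \right)} \right)} - n{\left(107 \right)} = \left(\frac{30}{79} - 56\right) - 107 = - \frac{4394}{79} - 107 = - \frac{12847}{79}$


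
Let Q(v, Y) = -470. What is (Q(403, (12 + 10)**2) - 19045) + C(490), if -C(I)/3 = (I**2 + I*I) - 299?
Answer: -1459218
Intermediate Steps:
C(I) = 897 - 6*I**2 (C(I) = -3*((I**2 + I*I) - 299) = -3*((I**2 + I**2) - 299) = -3*(2*I**2 - 299) = -3*(-299 + 2*I**2) = 897 - 6*I**2)
(Q(403, (12 + 10)**2) - 19045) + C(490) = (-470 - 19045) + (897 - 6*490**2) = -19515 + (897 - 6*240100) = -19515 + (897 - 1440600) = -19515 - 1439703 = -1459218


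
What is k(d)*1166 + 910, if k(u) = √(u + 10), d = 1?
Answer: 910 + 1166*√11 ≈ 4777.2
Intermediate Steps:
k(u) = √(10 + u)
k(d)*1166 + 910 = √(10 + 1)*1166 + 910 = √11*1166 + 910 = 1166*√11 + 910 = 910 + 1166*√11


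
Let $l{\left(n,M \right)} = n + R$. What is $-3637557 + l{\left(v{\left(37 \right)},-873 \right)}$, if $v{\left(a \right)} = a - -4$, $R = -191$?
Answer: $-3637707$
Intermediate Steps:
$v{\left(a \right)} = 4 + a$ ($v{\left(a \right)} = a + 4 = 4 + a$)
$l{\left(n,M \right)} = -191 + n$ ($l{\left(n,M \right)} = n - 191 = -191 + n$)
$-3637557 + l{\left(v{\left(37 \right)},-873 \right)} = -3637557 + \left(-191 + \left(4 + 37\right)\right) = -3637557 + \left(-191 + 41\right) = -3637557 - 150 = -3637707$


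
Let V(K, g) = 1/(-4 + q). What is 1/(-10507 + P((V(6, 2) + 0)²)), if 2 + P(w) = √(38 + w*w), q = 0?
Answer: -896768/9424131669 - 16*√1081/9424131669 ≈ -9.5212e-5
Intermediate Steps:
V(K, g) = -¼ (V(K, g) = 1/(-4 + 0) = 1/(-4) = -¼)
P(w) = -2 + √(38 + w²) (P(w) = -2 + √(38 + w*w) = -2 + √(38 + w²))
1/(-10507 + P((V(6, 2) + 0)²)) = 1/(-10507 + (-2 + √(38 + ((-¼ + 0)²)²))) = 1/(-10507 + (-2 + √(38 + ((-¼)²)²))) = 1/(-10507 + (-2 + √(38 + (1/16)²))) = 1/(-10507 + (-2 + √(38 + 1/256))) = 1/(-10507 + (-2 + √(9729/256))) = 1/(-10507 + (-2 + 3*√1081/16)) = 1/(-10509 + 3*√1081/16)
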